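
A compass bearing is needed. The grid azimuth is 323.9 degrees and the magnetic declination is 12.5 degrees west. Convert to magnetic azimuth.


magnetic azimuth = grid azimuth - declination (east +ve)
mag_az = 323.9 - -12.5 = 336.4 degrees

336.4 degrees


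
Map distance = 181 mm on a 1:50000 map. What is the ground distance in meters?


ground = 181 mm * 50000 / 1000 = 9050.0 m

9050.0 m


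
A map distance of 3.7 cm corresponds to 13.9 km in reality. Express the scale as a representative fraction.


ground = 13.9 km = 1390000 cm; RF denominator = ground / map = 1390000 / 3.7 ≈ 375676; RF = 1:375676

1:375676


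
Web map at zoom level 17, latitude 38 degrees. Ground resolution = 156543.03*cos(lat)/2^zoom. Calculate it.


res = 156543.03 * cos(38) / 2^17 = 156543.03 * 0.78801075 / 131072 = 0.94 m/pixel

0.94 m/pixel


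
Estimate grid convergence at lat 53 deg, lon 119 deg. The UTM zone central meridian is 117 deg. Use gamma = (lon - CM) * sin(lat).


gamma = (119 - 117) * sin(53) = 2 * 0.798636 = 1.597 degrees

1.597 degrees


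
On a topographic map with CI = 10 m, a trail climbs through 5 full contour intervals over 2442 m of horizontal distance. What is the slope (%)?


elevation change = 5 * 10 = 50 m
slope = 50 / 2442 * 100 = 2.0%

2.0%


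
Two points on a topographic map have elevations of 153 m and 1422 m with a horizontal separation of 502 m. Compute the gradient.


gradient = (1422 - 153) / 502 = 1269 / 502 = 2.5279

2.5279


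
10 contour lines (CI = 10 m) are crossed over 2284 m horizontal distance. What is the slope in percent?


elevation change = 10 * 10 = 100 m
slope = 100 / 2284 * 100 = 4.4%

4.4%


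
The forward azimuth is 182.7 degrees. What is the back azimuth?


back azimuth = (182.7 + 180) mod 360 = 2.7 degrees

2.7 degrees


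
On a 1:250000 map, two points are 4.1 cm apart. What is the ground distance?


ground = 4.1 cm * 250000 / 100 = 10250.0 m = 10.25 km

10.25 km


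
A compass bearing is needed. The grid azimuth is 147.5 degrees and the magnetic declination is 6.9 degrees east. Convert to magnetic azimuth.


magnetic azimuth = grid azimuth - declination (east +ve)
mag_az = 147.5 - 6.9 = 140.6 degrees

140.6 degrees


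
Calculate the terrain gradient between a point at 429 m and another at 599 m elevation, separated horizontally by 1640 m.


gradient = (599 - 429) / 1640 = 170 / 1640 = 0.1037

0.1037


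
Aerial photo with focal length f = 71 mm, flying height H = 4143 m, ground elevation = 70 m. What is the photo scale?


scale = f / (H - h) = 71 mm / 4073 m = 71 / 4073000 = 1:57366

1:57366


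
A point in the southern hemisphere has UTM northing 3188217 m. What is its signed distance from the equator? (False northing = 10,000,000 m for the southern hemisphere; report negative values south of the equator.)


For southern: actual = 3188217 - 10000000 = -6811783 m

-6811783 m


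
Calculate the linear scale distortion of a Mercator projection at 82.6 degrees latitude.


SF = 1 / cos(82.6) = 1 / 0.128796 = 7.764

7.764


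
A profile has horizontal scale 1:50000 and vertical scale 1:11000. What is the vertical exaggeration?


VE = horizontal_scale / vertical_scale = 50000 / 11000 ≈ 4.5

4.5x


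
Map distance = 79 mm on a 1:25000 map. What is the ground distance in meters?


ground = 79 mm * 25000 / 1000 = 1975.0 m

1975.0 m


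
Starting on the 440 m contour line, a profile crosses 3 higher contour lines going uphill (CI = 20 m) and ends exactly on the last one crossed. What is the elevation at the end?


elevation = 440 + 3 * 20 = 500 m

500 m


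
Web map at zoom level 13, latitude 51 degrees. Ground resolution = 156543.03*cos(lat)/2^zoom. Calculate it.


res = 156543.03 * cos(51) / 2^13 = 156543.03 * 0.62932039 / 8192 = 12.03 m/pixel

12.03 m/pixel


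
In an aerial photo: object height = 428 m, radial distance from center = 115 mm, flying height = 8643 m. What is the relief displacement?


d = h * r / H = 428 * 115 / 8643 = 5.69 mm

5.69 mm


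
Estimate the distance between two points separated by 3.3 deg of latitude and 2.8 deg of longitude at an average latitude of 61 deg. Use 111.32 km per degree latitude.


dlat_km = 3.3 * 111.32 = 367.356
dlon_km = 2.8 * 111.32 * cos(61) ≈ 151.113
dist = sqrt(367.356^2 + 151.113^2) ≈ 397.2 km

397.2 km


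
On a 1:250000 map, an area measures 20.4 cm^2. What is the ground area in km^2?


ground_area = 20.4 * (250000/100)^2 = 127500000.0 m^2 = 127.5 km^2

127.5 km^2


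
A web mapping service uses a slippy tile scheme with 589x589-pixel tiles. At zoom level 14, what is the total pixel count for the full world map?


tiles per axis = 2^14 = 16384
total tiles = 16384^2 = 268435456
pixels per axis = 16384 * 589 = 9650176
total pixels = 9650176^2 = 93125896830976

93125896830976 pixels


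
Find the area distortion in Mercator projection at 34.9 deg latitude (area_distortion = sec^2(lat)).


area_distortion = 1/cos^2(34.9) = 1.487

1.487


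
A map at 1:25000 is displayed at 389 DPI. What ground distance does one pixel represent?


pixel_cm = 2.54 / 389 ≈ 0.00653 cm
ground = pixel_cm * 25000 / 100 = 2.54 * 25000 / (389 * 100) = 63500 / 38900 ≈ 1.63 m

1.63 m


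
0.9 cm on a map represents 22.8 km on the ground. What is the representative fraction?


ground = 22.8 km = 2280000 cm; RF denominator = ground / map = 2280000 / 0.9 ≈ 2533333; RF = 1:2533333

1:2533333


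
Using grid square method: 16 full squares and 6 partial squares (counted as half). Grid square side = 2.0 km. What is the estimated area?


effective squares = 16 + 6 * 0.5 = 19.0
area = 19.0 * 4.0 = 76.0 km^2

76.0 km^2


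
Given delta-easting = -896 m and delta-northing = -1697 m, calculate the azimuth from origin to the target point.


az = atan2(-896, -1697) = -152.2 deg
adjusted to 0-360: 207.8 degrees

207.8 degrees


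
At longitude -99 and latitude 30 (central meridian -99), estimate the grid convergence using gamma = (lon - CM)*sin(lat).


gamma = (-99 - -99) * sin(30) = 0 * 0.5 = 0.0 degrees

0.0 degrees


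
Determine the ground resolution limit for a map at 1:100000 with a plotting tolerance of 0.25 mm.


ground = 0.25 mm * 100000 / 1000 = 25.0 m

25.0 m


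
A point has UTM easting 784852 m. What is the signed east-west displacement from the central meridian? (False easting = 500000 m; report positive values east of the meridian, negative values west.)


displacement = 784852 - 500000 = 284852 m

284852 m


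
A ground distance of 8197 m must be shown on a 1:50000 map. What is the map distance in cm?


map_cm = 8197 * 100 / 50000 = 16.394 cm ≈ 16.39 cm

16.39 cm


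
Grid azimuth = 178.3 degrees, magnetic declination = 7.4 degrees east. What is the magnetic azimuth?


magnetic azimuth = grid azimuth - declination (east +ve)
mag_az = 178.3 - 7.4 = 170.9 degrees

170.9 degrees


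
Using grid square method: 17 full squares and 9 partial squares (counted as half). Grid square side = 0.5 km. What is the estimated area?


effective squares = 17 + 9 * 0.5 = 21.5
area = 21.5 * 0.25 = 5.375 km^2

5.375 km^2


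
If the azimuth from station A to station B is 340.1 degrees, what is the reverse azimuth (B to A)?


back azimuth = (340.1 + 180) mod 360 = 160.1 degrees

160.1 degrees


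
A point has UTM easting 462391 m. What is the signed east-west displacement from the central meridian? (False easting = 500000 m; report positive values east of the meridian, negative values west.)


displacement = 462391 - 500000 = -37609 m

-37609 m


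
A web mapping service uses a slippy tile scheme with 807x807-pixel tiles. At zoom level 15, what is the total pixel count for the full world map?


tiles per axis = 2^15 = 32768
total tiles = 32768^2 = 1073741824
pixels per axis = 32768 * 807 = 26443776
total pixels = 26443776^2 = 699273289138176

699273289138176 pixels


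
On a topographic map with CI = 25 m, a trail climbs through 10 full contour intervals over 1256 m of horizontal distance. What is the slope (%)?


elevation change = 10 * 25 = 250 m
slope = 250 / 1256 * 100 = 19.9%

19.9%


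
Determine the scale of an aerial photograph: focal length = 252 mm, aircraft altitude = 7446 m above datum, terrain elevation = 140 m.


scale = f / (H - h) = 252 mm / 7306 m = 252 / 7306000 = 1:28992

1:28992


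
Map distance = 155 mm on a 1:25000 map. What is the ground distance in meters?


ground = 155 mm * 25000 / 1000 = 3875.0 m

3875.0 m


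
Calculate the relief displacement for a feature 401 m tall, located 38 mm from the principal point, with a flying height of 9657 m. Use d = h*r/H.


d = h * r / H = 401 * 38 / 9657 = 1.58 mm

1.58 mm


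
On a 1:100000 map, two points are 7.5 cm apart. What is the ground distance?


ground = 7.5 cm * 100000 / 100 = 7500.0 m = 7.5 km

7.5 km


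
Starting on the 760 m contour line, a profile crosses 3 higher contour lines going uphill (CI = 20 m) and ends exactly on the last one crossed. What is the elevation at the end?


elevation = 760 + 3 * 20 = 820 m

820 m


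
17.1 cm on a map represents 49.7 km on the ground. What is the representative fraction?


ground = 49.7 km = 4970000 cm; RF denominator = ground / map = 4970000 / 17.1 ≈ 290643; RF = 1:290643

1:290643


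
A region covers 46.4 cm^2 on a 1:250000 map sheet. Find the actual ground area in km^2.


ground_area = 46.4 * (250000/100)^2 = 290000000.0 m^2 = 290.0 km^2

290.0 km^2


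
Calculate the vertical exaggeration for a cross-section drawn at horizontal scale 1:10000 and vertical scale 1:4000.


VE = horizontal_scale / vertical_scale = 10000 / 4000 = 2.5

2.5x


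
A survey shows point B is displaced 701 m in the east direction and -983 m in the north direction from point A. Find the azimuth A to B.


az = atan2(701, -983) = 144.5 deg
adjusted to 0-360: 144.5 degrees

144.5 degrees


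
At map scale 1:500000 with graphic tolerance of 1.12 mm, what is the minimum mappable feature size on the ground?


ground = 1.12 mm * 500000 / 1000 = 560.0 m

560.0 m


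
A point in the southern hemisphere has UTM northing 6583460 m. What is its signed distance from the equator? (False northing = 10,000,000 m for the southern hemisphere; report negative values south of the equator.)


For southern: actual = 6583460 - 10000000 = -3416540 m

-3416540 m


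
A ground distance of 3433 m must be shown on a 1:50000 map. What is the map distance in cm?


map_cm = 3433 * 100 / 50000 = 6.866 cm ≈ 6.87 cm

6.87 cm


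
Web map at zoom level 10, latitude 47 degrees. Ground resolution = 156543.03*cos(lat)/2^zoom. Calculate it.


res = 156543.03 * cos(47) / 2^10 = 156543.03 * 0.68199836 / 1024 = 104.26 m/pixel

104.26 m/pixel


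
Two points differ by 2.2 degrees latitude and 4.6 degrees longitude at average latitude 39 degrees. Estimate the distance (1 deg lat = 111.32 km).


dlat_km = 2.2 * 111.32 = 244.904
dlon_km = 4.6 * 111.32 * cos(39) ≈ 397.955
dist = sqrt(244.904^2 + 397.955^2) ≈ 467.3 km

467.3 km


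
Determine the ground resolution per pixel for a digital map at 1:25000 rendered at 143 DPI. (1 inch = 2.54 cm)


pixel_cm = 2.54 / 143 ≈ 0.017762 cm
ground = pixel_cm * 25000 / 100 = 2.54 * 25000 / (143 * 100) = 63500 / 14300 ≈ 4.44 m

4.44 m


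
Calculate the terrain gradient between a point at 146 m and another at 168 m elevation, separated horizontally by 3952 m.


gradient = (168 - 146) / 3952 = 22 / 3952 = 0.0056

0.0056


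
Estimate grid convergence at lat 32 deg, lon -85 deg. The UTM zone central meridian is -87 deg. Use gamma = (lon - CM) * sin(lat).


gamma = (-85 - -87) * sin(32) = 2 * 0.529919 = 1.06 degrees

1.06 degrees


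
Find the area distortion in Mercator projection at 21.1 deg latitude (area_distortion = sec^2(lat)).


area_distortion = 1/cos^2(21.1) = 1.149

1.149


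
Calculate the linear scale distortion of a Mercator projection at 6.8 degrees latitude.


SF = 1 / cos(6.8) = 1 / 0.992966 = 1.007

1.007


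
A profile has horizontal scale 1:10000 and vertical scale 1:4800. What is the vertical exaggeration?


VE = horizontal_scale / vertical_scale = 10000 / 4800 ≈ 2.1

2.1x


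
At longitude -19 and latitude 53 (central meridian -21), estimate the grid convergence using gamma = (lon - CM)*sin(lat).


gamma = (-19 - -21) * sin(53) = 2 * 0.798636 = 1.597 degrees

1.597 degrees


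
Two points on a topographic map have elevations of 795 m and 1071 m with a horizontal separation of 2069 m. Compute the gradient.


gradient = (1071 - 795) / 2069 = 276 / 2069 = 0.1334

0.1334


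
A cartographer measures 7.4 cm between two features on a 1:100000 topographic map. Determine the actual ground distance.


ground = 7.4 cm * 100000 / 100 = 7400.0 m = 7.4 km

7.4 km


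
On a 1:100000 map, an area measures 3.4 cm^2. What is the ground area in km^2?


ground_area = 3.4 * (100000/100)^2 = 3400000.0 m^2 = 3.4 km^2

3.4 km^2


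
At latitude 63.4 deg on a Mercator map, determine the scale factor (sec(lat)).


SF = 1 / cos(63.4) = 1 / 0.447759 = 2.233

2.233


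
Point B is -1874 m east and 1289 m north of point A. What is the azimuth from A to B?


az = atan2(-1874, 1289) = -55.5 deg
adjusted to 0-360: 304.5 degrees

304.5 degrees


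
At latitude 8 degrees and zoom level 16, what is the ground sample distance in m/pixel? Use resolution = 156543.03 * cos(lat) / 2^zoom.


res = 156543.03 * cos(8) / 2^16 = 156543.03 * 0.99026807 / 65536 = 2.37 m/pixel

2.37 m/pixel


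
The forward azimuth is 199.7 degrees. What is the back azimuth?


back azimuth = (199.7 + 180) mod 360 = 19.7 degrees

19.7 degrees


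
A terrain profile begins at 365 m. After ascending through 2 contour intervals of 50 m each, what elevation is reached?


elevation = 365 + 2 * 50 = 465 m

465 m


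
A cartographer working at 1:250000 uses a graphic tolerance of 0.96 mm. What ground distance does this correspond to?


ground = 0.96 mm * 250000 / 1000 = 240.0 m

240.0 m


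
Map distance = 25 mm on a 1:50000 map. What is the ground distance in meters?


ground = 25 mm * 50000 / 1000 = 1250.0 m

1250.0 m


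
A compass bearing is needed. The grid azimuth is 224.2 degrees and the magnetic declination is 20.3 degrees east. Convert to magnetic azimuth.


magnetic azimuth = grid azimuth - declination (east +ve)
mag_az = 224.2 - 20.3 = 203.9 degrees

203.9 degrees


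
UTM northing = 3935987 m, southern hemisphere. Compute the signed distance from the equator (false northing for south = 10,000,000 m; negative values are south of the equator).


For southern: actual = 3935987 - 10000000 = -6064013 m

-6064013 m


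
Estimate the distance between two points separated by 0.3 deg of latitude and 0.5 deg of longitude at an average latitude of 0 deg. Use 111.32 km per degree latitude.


dlat_km = 0.3 * 111.32 = 33.396
dlon_km = 0.5 * 111.32 * cos(0) ≈ 55.66
dist = sqrt(33.396^2 + 55.66^2) ≈ 64.9 km

64.9 km


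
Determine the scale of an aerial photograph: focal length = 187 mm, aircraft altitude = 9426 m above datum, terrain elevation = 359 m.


scale = f / (H - h) = 187 mm / 9067 m = 187 / 9067000 = 1:48487

1:48487


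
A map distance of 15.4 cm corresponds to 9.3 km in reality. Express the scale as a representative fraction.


ground = 9.3 km = 930000 cm; RF denominator = ground / map = 930000 / 15.4 ≈ 60390; RF = 1:60390

1:60390


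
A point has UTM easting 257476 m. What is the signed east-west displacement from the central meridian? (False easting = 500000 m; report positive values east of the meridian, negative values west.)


displacement = 257476 - 500000 = -242524 m

-242524 m


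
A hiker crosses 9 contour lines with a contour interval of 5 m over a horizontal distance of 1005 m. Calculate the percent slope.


elevation change = 9 * 5 = 45 m
slope = 45 / 1005 * 100 = 4.5%

4.5%


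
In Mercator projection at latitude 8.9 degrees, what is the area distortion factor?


area_distortion = 1/cos^2(8.9) = 1.025

1.025


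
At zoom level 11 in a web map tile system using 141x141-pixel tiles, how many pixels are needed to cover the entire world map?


tiles per axis = 2^11 = 2048
total tiles = 2048^2 = 4194304
pixels per axis = 2048 * 141 = 288768
total pixels = 288768^2 = 83386957824

83386957824 pixels


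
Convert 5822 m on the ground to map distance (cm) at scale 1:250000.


map_cm = 5822 * 100 / 250000 = 2.3288 cm ≈ 2.33 cm

2.33 cm


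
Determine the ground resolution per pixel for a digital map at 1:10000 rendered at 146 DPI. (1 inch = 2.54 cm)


pixel_cm = 2.54 / 146 ≈ 0.017397 cm
ground = pixel_cm * 10000 / 100 = 2.54 * 10000 / (146 * 100) = 25400 / 14600 ≈ 1.74 m

1.74 m


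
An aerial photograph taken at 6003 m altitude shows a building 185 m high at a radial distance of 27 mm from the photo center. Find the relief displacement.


d = h * r / H = 185 * 27 / 6003 = 0.83 mm

0.83 mm


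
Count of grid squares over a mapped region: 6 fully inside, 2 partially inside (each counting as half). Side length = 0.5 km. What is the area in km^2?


effective squares = 6 + 2 * 0.5 = 7.0
area = 7.0 * 0.25 = 1.75 km^2

1.75 km^2


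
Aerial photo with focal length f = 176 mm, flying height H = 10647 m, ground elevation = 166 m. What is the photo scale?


scale = f / (H - h) = 176 mm / 10481 m = 176 / 10481000 = 1:59551

1:59551


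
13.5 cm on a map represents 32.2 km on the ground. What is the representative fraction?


ground = 32.2 km = 3220000 cm; RF denominator = ground / map = 3220000 / 13.5 ≈ 238519; RF = 1:238519

1:238519


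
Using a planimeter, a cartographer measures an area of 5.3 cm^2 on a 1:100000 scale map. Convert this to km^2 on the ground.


ground_area = 5.3 * (100000/100)^2 = 5300000.0 m^2 = 5.3 km^2

5.3 km^2


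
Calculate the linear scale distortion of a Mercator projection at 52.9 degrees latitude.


SF = 1 / cos(52.9) = 1 / 0.603208 = 1.658

1.658


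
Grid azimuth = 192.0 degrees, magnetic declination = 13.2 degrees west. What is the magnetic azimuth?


magnetic azimuth = grid azimuth - declination (east +ve)
mag_az = 192.0 - -13.2 = 205.2 degrees

205.2 degrees


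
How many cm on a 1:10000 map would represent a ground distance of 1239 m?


map_cm = 1239 * 100 / 10000 = 12.39 cm

12.39 cm


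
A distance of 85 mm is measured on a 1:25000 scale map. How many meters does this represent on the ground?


ground = 85 mm * 25000 / 1000 = 2125.0 m

2125.0 m


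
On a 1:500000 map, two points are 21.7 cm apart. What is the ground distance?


ground = 21.7 cm * 500000 / 100 = 108500.0 m = 108.5 km

108.5 km


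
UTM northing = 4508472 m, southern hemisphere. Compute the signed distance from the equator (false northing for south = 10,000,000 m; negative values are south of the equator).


For southern: actual = 4508472 - 10000000 = -5491528 m

-5491528 m


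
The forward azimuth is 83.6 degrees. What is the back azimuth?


back azimuth = (83.6 + 180) mod 360 = 263.6 degrees

263.6 degrees


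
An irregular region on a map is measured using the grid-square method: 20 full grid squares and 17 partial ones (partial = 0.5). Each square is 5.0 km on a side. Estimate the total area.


effective squares = 20 + 17 * 0.5 = 28.5
area = 28.5 * 25.0 = 712.5 km^2

712.5 km^2


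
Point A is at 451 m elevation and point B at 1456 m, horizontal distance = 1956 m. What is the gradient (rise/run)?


gradient = (1456 - 451) / 1956 = 1005 / 1956 = 0.5138

0.5138


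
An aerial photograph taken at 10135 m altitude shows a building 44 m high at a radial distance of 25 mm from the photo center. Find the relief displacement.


d = h * r / H = 44 * 25 / 10135 = 0.11 mm

0.11 mm


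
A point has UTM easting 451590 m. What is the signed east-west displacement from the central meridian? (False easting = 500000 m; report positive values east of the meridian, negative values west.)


displacement = 451590 - 500000 = -48410 m

-48410 m


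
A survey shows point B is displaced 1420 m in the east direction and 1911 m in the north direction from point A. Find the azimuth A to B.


az = atan2(1420, 1911) = 36.6 deg
adjusted to 0-360: 36.6 degrees

36.6 degrees


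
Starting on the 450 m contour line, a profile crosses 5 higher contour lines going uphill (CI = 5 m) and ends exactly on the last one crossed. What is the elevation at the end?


elevation = 450 + 5 * 5 = 475 m

475 m


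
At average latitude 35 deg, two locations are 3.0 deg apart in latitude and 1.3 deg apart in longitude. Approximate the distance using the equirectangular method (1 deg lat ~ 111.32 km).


dlat_km = 3.0 * 111.32 = 333.96
dlon_km = 1.3 * 111.32 * cos(35) ≈ 118.544
dist = sqrt(333.96^2 + 118.544^2) ≈ 354.4 km

354.4 km


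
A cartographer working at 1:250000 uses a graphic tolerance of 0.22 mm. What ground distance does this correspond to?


ground = 0.22 mm * 250000 / 1000 = 55.0 m

55.0 m


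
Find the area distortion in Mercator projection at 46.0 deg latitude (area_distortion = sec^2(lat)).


area_distortion = 1/cos^2(46.0) = 2.072

2.072


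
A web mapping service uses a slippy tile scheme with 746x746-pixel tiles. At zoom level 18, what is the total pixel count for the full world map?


tiles per axis = 2^18 = 262144
total tiles = 262144^2 = 68719476736
pixels per axis = 262144 * 746 = 195559424
total pixels = 195559424^2 = 38243488315211776

38243488315211776 pixels


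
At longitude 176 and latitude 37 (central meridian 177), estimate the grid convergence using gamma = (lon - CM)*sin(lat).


gamma = (176 - 177) * sin(37) = -1 * 0.601815 = -0.602 degrees

-0.602 degrees


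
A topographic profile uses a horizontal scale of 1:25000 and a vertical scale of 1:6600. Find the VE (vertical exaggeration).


VE = horizontal_scale / vertical_scale = 25000 / 6600 ≈ 3.8

3.8x


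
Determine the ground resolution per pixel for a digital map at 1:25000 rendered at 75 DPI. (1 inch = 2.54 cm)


pixel_cm = 2.54 / 75 ≈ 0.033867 cm
ground = pixel_cm * 25000 / 100 = 2.54 * 25000 / (75 * 100) = 63500 / 7500 ≈ 8.47 m

8.47 m


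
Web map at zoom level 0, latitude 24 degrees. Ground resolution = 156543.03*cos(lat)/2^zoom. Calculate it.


res = 156543.03 * cos(24) / 2^0 = 156543.03 * 0.91354546 / 1 = 143009.17 m/pixel

143009.17 m/pixel


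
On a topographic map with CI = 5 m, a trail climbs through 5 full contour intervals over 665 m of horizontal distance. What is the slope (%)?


elevation change = 5 * 5 = 25 m
slope = 25 / 665 * 100 = 3.8%

3.8%


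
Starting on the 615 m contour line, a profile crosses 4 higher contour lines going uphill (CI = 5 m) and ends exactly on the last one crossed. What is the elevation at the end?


elevation = 615 + 4 * 5 = 635 m

635 m


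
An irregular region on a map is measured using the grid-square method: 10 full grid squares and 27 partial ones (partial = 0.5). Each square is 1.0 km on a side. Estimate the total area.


effective squares = 10 + 27 * 0.5 = 23.5
area = 23.5 * 1.0 = 23.5 km^2

23.5 km^2


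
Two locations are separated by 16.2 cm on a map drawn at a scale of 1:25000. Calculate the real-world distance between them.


ground = 16.2 cm * 25000 / 100 = 4050.0 m = 4.05 km

4.05 km


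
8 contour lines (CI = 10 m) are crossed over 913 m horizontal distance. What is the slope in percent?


elevation change = 8 * 10 = 80 m
slope = 80 / 913 * 100 = 8.8%

8.8%


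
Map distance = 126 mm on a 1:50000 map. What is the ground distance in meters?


ground = 126 mm * 50000 / 1000 = 6300.0 m

6300.0 m


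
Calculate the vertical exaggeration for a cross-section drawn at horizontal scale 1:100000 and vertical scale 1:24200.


VE = horizontal_scale / vertical_scale = 100000 / 24200 ≈ 4.1

4.1x


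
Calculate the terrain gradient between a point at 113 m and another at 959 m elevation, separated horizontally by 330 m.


gradient = (959 - 113) / 330 = 846 / 330 = 2.5636

2.5636


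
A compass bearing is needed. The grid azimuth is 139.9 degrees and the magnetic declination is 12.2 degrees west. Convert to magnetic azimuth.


magnetic azimuth = grid azimuth - declination (east +ve)
mag_az = 139.9 - -12.2 = 152.1 degrees

152.1 degrees


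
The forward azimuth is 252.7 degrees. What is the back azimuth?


back azimuth = (252.7 + 180) mod 360 = 72.7 degrees

72.7 degrees


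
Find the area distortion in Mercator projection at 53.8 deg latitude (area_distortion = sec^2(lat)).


area_distortion = 1/cos^2(53.8) = 2.867

2.867


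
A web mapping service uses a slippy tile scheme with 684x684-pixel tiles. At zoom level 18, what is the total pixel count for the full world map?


tiles per axis = 2^18 = 262144
total tiles = 262144^2 = 68719476736
pixels per axis = 262144 * 684 = 179306496
total pixels = 179306496^2 = 32150819507798016

32150819507798016 pixels


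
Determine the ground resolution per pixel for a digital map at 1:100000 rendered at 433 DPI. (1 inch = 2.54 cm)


pixel_cm = 2.54 / 433 ≈ 0.005866 cm
ground = pixel_cm * 100000 / 100 = 2.54 * 100000 / (433 * 100) = 254000 / 43300 ≈ 5.87 m

5.87 m


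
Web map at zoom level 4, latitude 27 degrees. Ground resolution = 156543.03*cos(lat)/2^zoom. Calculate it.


res = 156543.03 * cos(27) / 2^4 = 156543.03 * 0.89100652 / 16 = 8717.55 m/pixel

8717.55 m/pixel


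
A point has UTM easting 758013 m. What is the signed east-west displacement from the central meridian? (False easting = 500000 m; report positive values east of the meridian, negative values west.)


displacement = 758013 - 500000 = 258013 m

258013 m


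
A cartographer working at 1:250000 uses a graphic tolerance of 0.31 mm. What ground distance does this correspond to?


ground = 0.31 mm * 250000 / 1000 = 77.5 m

77.5 m


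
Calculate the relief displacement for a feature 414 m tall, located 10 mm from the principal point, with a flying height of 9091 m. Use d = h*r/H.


d = h * r / H = 414 * 10 / 9091 = 0.46 mm

0.46 mm


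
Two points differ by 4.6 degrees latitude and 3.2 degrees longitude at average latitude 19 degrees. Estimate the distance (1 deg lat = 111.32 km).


dlat_km = 4.6 * 111.32 = 512.072
dlon_km = 3.2 * 111.32 * cos(19) ≈ 336.816
dist = sqrt(512.072^2 + 336.816^2) ≈ 612.9 km

612.9 km


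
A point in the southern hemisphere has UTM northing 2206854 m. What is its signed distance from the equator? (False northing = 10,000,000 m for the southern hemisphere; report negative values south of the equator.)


For southern: actual = 2206854 - 10000000 = -7793146 m

-7793146 m


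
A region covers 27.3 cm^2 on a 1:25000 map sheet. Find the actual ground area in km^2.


ground_area = 27.3 * (25000/100)^2 = 1706250.0 m^2 = 1.70625 km^2 ≈ 1.706 km^2

1.706 km^2


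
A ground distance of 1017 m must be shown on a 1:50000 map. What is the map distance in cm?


map_cm = 1017 * 100 / 50000 = 2.034 cm ≈ 2.03 cm

2.03 cm


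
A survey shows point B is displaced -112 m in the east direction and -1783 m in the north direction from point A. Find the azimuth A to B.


az = atan2(-112, -1783) = -176.4 deg
adjusted to 0-360: 183.6 degrees

183.6 degrees


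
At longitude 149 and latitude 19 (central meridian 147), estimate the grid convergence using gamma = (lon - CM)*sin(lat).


gamma = (149 - 147) * sin(19) = 2 * 0.325568 = 0.651 degrees

0.651 degrees


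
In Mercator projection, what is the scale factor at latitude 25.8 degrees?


SF = 1 / cos(25.8) = 1 / 0.900319 = 1.111

1.111


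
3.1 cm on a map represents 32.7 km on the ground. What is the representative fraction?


ground = 32.7 km = 3270000 cm; RF denominator = ground / map = 3270000 / 3.1 ≈ 1054839; RF = 1:1054839

1:1054839


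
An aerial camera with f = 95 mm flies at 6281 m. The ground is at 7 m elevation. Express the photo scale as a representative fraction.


scale = f / (H - h) = 95 mm / 6274 m = 95 / 6274000 = 1:66042

1:66042


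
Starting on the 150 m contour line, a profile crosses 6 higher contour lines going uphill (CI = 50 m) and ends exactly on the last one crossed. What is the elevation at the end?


elevation = 150 + 6 * 50 = 450 m

450 m


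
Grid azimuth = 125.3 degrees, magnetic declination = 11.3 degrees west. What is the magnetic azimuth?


magnetic azimuth = grid azimuth - declination (east +ve)
mag_az = 125.3 - -11.3 = 136.6 degrees

136.6 degrees


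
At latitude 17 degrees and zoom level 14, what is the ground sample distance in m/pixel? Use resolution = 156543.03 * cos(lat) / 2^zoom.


res = 156543.03 * cos(17) / 2^14 = 156543.03 * 0.95630476 / 16384 = 9.14 m/pixel

9.14 m/pixel


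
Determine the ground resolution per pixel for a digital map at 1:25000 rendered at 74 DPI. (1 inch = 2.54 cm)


pixel_cm = 2.54 / 74 ≈ 0.034324 cm
ground = pixel_cm * 25000 / 100 = 2.54 * 25000 / (74 * 100) = 63500 / 7400 ≈ 8.58 m

8.58 m


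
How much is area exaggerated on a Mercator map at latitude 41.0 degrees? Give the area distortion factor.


area_distortion = 1/cos^2(41.0) = 1.756

1.756


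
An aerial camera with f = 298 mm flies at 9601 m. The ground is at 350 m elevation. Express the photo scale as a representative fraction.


scale = f / (H - h) = 298 mm / 9251 m = 298 / 9251000 = 1:31044

1:31044


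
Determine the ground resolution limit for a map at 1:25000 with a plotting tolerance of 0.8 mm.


ground = 0.8 mm * 25000 / 1000 = 20.0 m

20.0 m


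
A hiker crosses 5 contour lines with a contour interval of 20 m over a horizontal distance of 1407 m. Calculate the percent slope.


elevation change = 5 * 20 = 100 m
slope = 100 / 1407 * 100 = 7.1%

7.1%


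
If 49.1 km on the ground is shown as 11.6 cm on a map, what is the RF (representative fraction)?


ground = 49.1 km = 4910000 cm; RF denominator = ground / map = 4910000 / 11.6 ≈ 423276; RF = 1:423276

1:423276


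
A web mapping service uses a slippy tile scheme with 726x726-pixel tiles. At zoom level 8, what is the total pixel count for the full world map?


tiles per axis = 2^8 = 256
total tiles = 256^2 = 65536
pixels per axis = 256 * 726 = 185856
total pixels = 185856^2 = 34542452736

34542452736 pixels


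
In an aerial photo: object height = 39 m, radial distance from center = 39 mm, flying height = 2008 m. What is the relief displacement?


d = h * r / H = 39 * 39 / 2008 = 0.76 mm

0.76 mm


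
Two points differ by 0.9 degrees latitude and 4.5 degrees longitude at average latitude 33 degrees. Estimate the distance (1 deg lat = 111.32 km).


dlat_km = 0.9 * 111.32 = 100.188
dlon_km = 4.5 * 111.32 * cos(33) ≈ 420.124
dist = sqrt(100.188^2 + 420.124^2) ≈ 431.9 km

431.9 km


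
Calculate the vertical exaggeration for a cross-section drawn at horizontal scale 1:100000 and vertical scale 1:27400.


VE = horizontal_scale / vertical_scale = 100000 / 27400 ≈ 3.6

3.6x


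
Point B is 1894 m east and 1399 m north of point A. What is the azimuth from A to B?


az = atan2(1894, 1399) = 53.5 deg
adjusted to 0-360: 53.5 degrees

53.5 degrees


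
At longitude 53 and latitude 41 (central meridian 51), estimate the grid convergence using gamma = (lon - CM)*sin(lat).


gamma = (53 - 51) * sin(41) = 2 * 0.656059 = 1.312 degrees

1.312 degrees


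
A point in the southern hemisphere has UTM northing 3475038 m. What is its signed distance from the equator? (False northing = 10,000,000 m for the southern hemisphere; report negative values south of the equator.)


For southern: actual = 3475038 - 10000000 = -6524962 m

-6524962 m


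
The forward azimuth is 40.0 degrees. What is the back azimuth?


back azimuth = (40.0 + 180) mod 360 = 220.0 degrees

220.0 degrees


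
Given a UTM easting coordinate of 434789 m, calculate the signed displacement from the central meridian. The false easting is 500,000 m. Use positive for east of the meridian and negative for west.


displacement = 434789 - 500000 = -65211 m

-65211 m


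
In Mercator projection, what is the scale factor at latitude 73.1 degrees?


SF = 1 / cos(73.1) = 1 / 0.290702 = 3.44

3.44


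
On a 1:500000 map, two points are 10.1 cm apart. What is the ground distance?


ground = 10.1 cm * 500000 / 100 = 50500.0 m = 50.5 km

50.5 km


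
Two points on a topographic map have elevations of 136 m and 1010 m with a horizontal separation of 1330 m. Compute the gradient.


gradient = (1010 - 136) / 1330 = 874 / 1330 = 0.6571

0.6571


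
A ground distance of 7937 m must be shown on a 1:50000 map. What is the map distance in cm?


map_cm = 7937 * 100 / 50000 = 15.874 cm ≈ 15.87 cm

15.87 cm


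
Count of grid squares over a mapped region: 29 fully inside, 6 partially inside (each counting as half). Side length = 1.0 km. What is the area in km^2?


effective squares = 29 + 6 * 0.5 = 32.0
area = 32.0 * 1.0 = 32.0 km^2

32.0 km^2


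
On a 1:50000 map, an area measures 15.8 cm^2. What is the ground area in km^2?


ground_area = 15.8 * (50000/100)^2 = 3950000.0 m^2 = 3.95 km^2

3.95 km^2


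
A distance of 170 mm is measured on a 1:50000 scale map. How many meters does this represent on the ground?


ground = 170 mm * 50000 / 1000 = 8500.0 m

8500.0 m


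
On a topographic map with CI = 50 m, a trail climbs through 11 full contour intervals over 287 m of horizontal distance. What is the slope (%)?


elevation change = 11 * 50 = 550 m
slope = 550 / 287 * 100 = 191.6%

191.6%


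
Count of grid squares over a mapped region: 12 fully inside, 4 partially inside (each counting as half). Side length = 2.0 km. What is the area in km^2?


effective squares = 12 + 4 * 0.5 = 14.0
area = 14.0 * 4.0 = 56.0 km^2

56.0 km^2


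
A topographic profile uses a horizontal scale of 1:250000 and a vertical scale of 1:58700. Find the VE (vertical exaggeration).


VE = horizontal_scale / vertical_scale = 250000 / 58700 ≈ 4.3

4.3x


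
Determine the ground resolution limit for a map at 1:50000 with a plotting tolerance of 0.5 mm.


ground = 0.5 mm * 50000 / 1000 = 25.0 m

25.0 m


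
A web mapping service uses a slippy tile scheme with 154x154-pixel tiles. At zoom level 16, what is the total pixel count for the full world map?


tiles per axis = 2^16 = 65536
total tiles = 65536^2 = 4294967296
pixels per axis = 65536 * 154 = 10092544
total pixels = 10092544^2 = 101859444391936

101859444391936 pixels


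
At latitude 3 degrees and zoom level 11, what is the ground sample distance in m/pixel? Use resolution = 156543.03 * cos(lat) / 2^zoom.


res = 156543.03 * cos(3) / 2^11 = 156543.03 * 0.99862953 / 2048 = 76.33 m/pixel

76.33 m/pixel


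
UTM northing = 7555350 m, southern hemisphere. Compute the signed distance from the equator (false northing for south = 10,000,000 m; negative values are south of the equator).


For southern: actual = 7555350 - 10000000 = -2444650 m

-2444650 m


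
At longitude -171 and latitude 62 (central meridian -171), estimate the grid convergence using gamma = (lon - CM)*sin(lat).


gamma = (-171 - -171) * sin(62) = 0 * 0.882948 = 0.0 degrees

0.0 degrees


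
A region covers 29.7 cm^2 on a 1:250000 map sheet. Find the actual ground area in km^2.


ground_area = 29.7 * (250000/100)^2 = 185625000.0 m^2 = 185.625 km^2

185.625 km^2


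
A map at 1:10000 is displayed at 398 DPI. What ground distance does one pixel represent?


pixel_cm = 2.54 / 398 ≈ 0.006382 cm
ground = pixel_cm * 10000 / 100 = 2.54 * 10000 / (398 * 100) = 25400 / 39800 ≈ 0.64 m

0.64 m


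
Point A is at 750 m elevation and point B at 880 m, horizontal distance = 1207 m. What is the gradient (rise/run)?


gradient = (880 - 750) / 1207 = 130 / 1207 = 0.1077

0.1077


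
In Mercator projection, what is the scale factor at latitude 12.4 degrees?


SF = 1 / cos(12.4) = 1 / 0.976672 = 1.024

1.024


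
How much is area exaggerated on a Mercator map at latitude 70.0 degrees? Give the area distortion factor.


area_distortion = 1/cos^2(70.0) = 8.549

8.549


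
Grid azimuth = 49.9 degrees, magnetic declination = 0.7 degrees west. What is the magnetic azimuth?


magnetic azimuth = grid azimuth - declination (east +ve)
mag_az = 49.9 - -0.7 = 50.6 degrees

50.6 degrees


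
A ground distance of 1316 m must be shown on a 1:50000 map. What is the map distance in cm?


map_cm = 1316 * 100 / 50000 = 2.632 cm ≈ 2.63 cm

2.63 cm


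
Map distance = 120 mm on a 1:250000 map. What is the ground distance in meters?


ground = 120 mm * 250000 / 1000 = 30000.0 m

30000.0 m


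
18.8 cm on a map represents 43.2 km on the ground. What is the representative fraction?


ground = 43.2 km = 4320000 cm; RF denominator = ground / map = 4320000 / 18.8 ≈ 229787; RF = 1:229787

1:229787


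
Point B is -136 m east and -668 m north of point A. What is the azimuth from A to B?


az = atan2(-136, -668) = -168.5 deg
adjusted to 0-360: 191.5 degrees

191.5 degrees


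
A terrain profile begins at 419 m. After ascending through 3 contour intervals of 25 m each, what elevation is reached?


elevation = 419 + 3 * 25 = 494 m

494 m


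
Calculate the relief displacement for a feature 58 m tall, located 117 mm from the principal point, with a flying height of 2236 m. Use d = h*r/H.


d = h * r / H = 58 * 117 / 2236 = 3.03 mm

3.03 mm


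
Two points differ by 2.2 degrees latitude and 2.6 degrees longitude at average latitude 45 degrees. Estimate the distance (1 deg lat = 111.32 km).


dlat_km = 2.2 * 111.32 = 244.904
dlon_km = 2.6 * 111.32 * cos(45) ≈ 204.659
dist = sqrt(244.904^2 + 204.659^2) ≈ 319.2 km

319.2 km


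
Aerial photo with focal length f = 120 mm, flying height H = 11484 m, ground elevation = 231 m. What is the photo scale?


scale = f / (H - h) = 120 mm / 11253 m = 120 / 11253000 = 1:93775

1:93775


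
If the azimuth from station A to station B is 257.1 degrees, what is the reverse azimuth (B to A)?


back azimuth = (257.1 + 180) mod 360 = 77.1 degrees

77.1 degrees


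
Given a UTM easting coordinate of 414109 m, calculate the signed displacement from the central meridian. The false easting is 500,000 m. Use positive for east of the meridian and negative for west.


displacement = 414109 - 500000 = -85891 m

-85891 m


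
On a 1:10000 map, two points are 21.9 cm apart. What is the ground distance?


ground = 21.9 cm * 10000 / 100 = 2190.0 m = 2.19 km

2.19 km


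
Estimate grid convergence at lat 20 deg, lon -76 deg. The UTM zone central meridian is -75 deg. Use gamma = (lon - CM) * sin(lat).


gamma = (-76 - -75) * sin(20) = -1 * 0.34202 = -0.342 degrees

-0.342 degrees


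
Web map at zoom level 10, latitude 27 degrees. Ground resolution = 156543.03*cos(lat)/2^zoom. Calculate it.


res = 156543.03 * cos(27) / 2^10 = 156543.03 * 0.89100652 / 1024 = 136.21 m/pixel

136.21 m/pixel


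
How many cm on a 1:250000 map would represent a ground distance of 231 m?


map_cm = 231 * 100 / 250000 = 0.0924 cm ≈ 0.09 cm

0.09 cm


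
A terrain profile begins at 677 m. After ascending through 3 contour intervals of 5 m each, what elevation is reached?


elevation = 677 + 3 * 5 = 692 m

692 m


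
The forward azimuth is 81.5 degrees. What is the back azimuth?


back azimuth = (81.5 + 180) mod 360 = 261.5 degrees

261.5 degrees


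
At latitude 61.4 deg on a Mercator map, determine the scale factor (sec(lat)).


SF = 1 / cos(61.4) = 1 / 0.478692 = 2.089

2.089
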